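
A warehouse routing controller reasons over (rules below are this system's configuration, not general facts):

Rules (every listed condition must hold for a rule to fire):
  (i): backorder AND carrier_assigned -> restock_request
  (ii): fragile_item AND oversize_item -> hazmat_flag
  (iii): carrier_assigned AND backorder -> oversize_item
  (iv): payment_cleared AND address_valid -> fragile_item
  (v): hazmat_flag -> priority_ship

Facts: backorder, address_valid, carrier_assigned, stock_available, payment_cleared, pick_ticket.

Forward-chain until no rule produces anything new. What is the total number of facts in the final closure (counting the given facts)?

11

Round 1: (i) [backorder AND carrier_assigned -> restock_request]; (iii) [carrier_assigned AND backorder -> oversize_item]; (iv) [payment_cleared AND address_valid -> fragile_item]. Adds restock_request, oversize_item, fragile_item.
Round 2: (ii) [fragile_item AND oversize_item -> hazmat_flag]. Adds hazmat_flag.
Round 3: (v) [hazmat_flag -> priority_ship]. Adds priority_ship.
Closure: {address_valid, backorder, carrier_assigned, fragile_item, hazmat_flag, oversize_item, payment_cleared, pick_ticket, priority_ship, restock_request, stock_available} — 11 facts.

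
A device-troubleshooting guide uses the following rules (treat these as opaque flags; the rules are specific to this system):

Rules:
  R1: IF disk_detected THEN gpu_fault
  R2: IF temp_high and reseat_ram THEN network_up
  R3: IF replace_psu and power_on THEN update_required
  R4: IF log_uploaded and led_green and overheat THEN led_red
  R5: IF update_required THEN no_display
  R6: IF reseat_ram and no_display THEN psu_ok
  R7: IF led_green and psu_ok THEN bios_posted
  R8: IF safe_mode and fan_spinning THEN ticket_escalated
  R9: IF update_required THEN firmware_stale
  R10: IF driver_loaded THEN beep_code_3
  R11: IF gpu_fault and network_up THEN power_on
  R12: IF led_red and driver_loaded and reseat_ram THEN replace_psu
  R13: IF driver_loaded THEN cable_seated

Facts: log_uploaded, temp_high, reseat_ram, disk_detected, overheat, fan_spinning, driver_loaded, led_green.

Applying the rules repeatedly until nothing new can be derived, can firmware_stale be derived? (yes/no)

Round 1: R1 [IF disk_detected THEN gpu_fault]; R2 [IF temp_high and reseat_ram THEN network_up]; R4 [IF log_uploaded and led_green and overheat THEN led_red]; R10 [IF driver_loaded THEN beep_code_3]; R13 [IF driver_loaded THEN cable_seated]. Adds gpu_fault, network_up, led_red, beep_code_3, cable_seated.
Round 2: R11 [IF gpu_fault and network_up THEN power_on]; R12 [IF led_red and driver_loaded and reseat_ram THEN replace_psu]. Adds power_on, replace_psu.
Round 3: R3 [IF replace_psu and power_on THEN update_required]. Adds update_required.
Round 4: R5 [IF update_required THEN no_display]; R9 [IF update_required THEN firmware_stale]. Adds no_display, firmware_stale.
Round 5: R6 [IF reseat_ram and no_display THEN psu_ok]. Adds psu_ok.
Round 6: R7 [IF led_green and psu_ok THEN bios_posted]. Adds bios_posted.
firmware_stale appears in round 4, so it is derivable.

yes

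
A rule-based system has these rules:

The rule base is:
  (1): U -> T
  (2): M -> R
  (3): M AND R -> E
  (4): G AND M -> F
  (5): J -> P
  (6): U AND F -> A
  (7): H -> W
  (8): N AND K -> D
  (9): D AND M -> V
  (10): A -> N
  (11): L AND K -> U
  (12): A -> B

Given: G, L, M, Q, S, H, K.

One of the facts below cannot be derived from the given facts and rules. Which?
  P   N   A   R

P

Round 1: (2) [M -> R]; (4) [G AND M -> F]; (7) [H -> W]; (11) [L AND K -> U]. Adds R, F, W, U.
Round 2: (1) [U -> T]; (3) [M AND R -> E]; (6) [U AND F -> A]. Adds T, E, A.
Round 3: (10) [A -> N]; (12) [A -> B]. Adds N, B.
Round 4: (8) [N AND K -> D]. Adds D.
Round 5: (9) [D AND M -> V]. Adds V.
Derived: R (round 1), A (round 2), N (round 3). P never appears in any round.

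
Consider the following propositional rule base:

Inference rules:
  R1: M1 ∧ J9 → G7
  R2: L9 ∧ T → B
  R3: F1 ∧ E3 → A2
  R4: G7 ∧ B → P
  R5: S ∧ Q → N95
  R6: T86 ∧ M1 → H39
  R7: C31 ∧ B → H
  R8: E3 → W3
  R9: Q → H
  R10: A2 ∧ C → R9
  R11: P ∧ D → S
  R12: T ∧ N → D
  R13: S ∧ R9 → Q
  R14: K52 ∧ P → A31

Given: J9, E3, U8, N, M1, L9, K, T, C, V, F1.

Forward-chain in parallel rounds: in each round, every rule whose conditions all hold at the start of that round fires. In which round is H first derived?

[1] R1 [M1 ∧ J9 → G7]; R2 [L9 ∧ T → B]; R3 [F1 ∧ E3 → A2]; R8 [E3 → W3]; R12 [T ∧ N → D]. ⇒ new: G7, B, A2, W3, D.
[2] R4 [G7 ∧ B → P]; R10 [A2 ∧ C → R9]. ⇒ new: P, R9.
[3] R11 [P ∧ D → S]. ⇒ new: S.
[4] R13 [S ∧ R9 → Q]. ⇒ new: Q.
[5] R5 [S ∧ Q → N95]; R9 [Q → H]. ⇒ new: N95, H.
H first appears in round 5.

5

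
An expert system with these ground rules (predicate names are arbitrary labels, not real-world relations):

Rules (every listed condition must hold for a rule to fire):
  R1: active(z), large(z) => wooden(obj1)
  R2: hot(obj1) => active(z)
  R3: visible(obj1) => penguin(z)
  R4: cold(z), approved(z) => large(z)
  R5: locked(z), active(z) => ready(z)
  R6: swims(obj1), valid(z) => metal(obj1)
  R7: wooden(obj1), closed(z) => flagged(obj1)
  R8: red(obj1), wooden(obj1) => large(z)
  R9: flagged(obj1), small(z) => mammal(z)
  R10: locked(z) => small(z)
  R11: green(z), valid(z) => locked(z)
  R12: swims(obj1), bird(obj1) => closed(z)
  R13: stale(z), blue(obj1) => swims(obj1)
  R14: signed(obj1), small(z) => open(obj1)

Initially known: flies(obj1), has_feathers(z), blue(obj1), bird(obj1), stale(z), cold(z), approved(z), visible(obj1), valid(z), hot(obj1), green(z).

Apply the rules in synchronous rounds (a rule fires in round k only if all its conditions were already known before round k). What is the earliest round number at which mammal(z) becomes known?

[1] R2 [hot(obj1) => active(z)]; R3 [visible(obj1) => penguin(z)]; R4 [cold(z), approved(z) => large(z)]; R11 [green(z), valid(z) => locked(z)]; R13 [stale(z), blue(obj1) => swims(obj1)]. ⇒ new: active(z), penguin(z), large(z), locked(z), swims(obj1).
[2] R1 [active(z), large(z) => wooden(obj1)]; R5 [locked(z), active(z) => ready(z)]; R6 [swims(obj1), valid(z) => metal(obj1)]; R10 [locked(z) => small(z)]; R12 [swims(obj1), bird(obj1) => closed(z)]. ⇒ new: wooden(obj1), ready(z), metal(obj1), small(z), closed(z).
[3] R7 [wooden(obj1), closed(z) => flagged(obj1)]. ⇒ new: flagged(obj1).
[4] R9 [flagged(obj1), small(z) => mammal(z)]. ⇒ new: mammal(z).
mammal(z) first appears in round 4.

4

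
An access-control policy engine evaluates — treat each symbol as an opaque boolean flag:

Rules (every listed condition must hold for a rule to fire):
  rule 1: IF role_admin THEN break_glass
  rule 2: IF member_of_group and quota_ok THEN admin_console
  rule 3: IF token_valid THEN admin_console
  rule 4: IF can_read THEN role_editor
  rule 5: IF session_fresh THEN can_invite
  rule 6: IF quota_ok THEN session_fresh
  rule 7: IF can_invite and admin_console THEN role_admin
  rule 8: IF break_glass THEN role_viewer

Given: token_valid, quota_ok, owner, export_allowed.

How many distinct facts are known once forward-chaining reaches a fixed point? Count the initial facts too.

10

Round 1: rule 3 [IF token_valid THEN admin_console]; rule 6 [IF quota_ok THEN session_fresh]. Adds admin_console, session_fresh.
Round 2: rule 5 [IF session_fresh THEN can_invite]. Adds can_invite.
Round 3: rule 7 [IF can_invite and admin_console THEN role_admin]. Adds role_admin.
Round 4: rule 1 [IF role_admin THEN break_glass]. Adds break_glass.
Round 5: rule 8 [IF break_glass THEN role_viewer]. Adds role_viewer.
Closure: {admin_console, break_glass, can_invite, export_allowed, owner, quota_ok, role_admin, role_viewer, session_fresh, token_valid} — 10 facts.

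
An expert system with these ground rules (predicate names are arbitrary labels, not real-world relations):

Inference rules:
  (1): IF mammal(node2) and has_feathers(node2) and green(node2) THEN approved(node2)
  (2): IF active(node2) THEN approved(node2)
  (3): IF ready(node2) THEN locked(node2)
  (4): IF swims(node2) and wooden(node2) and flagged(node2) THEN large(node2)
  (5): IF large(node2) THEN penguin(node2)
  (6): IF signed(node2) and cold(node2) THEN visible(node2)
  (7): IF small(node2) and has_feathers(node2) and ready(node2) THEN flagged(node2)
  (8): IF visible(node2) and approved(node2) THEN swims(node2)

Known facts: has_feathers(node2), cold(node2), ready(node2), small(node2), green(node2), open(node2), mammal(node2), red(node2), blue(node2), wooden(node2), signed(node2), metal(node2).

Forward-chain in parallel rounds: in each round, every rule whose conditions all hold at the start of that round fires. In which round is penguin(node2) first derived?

Round 1 fires (1), (3), (6), (7), giving approved(node2), locked(node2), visible(node2), flagged(node2).
Round 2 fires (8), giving swims(node2).
Round 3 fires (4), giving large(node2).
Round 4 fires (5), giving penguin(node2).
penguin(node2) first appears in round 4.

4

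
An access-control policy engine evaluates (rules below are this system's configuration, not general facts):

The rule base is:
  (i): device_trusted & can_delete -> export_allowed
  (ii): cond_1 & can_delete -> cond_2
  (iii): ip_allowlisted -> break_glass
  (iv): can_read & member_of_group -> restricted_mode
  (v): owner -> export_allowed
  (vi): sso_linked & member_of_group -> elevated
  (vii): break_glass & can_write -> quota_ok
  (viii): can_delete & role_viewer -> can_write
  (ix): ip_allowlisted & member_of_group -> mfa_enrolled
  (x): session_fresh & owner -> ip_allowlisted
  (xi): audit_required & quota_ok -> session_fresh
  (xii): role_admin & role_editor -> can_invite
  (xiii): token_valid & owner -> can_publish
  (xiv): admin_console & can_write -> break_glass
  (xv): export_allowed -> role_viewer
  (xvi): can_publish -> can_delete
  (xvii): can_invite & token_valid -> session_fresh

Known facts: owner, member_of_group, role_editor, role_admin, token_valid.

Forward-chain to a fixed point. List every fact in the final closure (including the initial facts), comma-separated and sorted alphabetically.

Round 1 fires (v), (xii), (xiii), giving export_allowed, can_invite, can_publish.
Round 2 fires (xv), (xvi), (xvii), giving role_viewer, can_delete, session_fresh.
Round 3 fires (viii), (x), giving can_write, ip_allowlisted.
Round 4 fires (iii), (ix), giving break_glass, mfa_enrolled.
Round 5 fires (vii), giving quota_ok.

break_glass, can_delete, can_invite, can_publish, can_write, export_allowed, ip_allowlisted, member_of_group, mfa_enrolled, owner, quota_ok, role_admin, role_editor, role_viewer, session_fresh, token_valid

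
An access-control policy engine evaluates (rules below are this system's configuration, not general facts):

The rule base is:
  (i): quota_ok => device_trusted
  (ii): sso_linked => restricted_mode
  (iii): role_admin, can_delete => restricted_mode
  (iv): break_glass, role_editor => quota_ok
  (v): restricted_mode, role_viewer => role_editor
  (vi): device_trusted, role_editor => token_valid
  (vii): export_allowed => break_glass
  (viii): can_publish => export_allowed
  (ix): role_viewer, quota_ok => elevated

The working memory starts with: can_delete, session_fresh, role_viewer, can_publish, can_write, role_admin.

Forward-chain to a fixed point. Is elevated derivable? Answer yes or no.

yes

Round 1 fires (iii), (viii), giving restricted_mode, export_allowed.
Round 2 fires (v), (vii), giving role_editor, break_glass.
Round 3 fires (iv), giving quota_ok.
Round 4 fires (i), (ix), giving device_trusted, elevated.
Round 5 fires (vi), giving token_valid.
elevated appears in round 4, so it is derivable.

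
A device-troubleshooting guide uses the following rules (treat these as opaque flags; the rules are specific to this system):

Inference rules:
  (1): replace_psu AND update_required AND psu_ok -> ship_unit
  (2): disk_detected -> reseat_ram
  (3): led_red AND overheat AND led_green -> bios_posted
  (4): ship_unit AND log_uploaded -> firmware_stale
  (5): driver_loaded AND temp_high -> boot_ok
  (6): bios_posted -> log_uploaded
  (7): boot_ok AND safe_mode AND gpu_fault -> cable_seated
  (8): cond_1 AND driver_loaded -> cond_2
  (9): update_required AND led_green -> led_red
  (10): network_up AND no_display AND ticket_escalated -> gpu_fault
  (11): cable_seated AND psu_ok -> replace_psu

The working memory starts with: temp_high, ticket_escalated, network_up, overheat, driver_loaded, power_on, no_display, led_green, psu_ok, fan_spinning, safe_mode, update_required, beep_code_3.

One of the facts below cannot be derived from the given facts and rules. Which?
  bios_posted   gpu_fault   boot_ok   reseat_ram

reseat_ram

Round 1: (5) [driver_loaded AND temp_high -> boot_ok]; (9) [update_required AND led_green -> led_red]; (10) [network_up AND no_display AND ticket_escalated -> gpu_fault]. Adds boot_ok, led_red, gpu_fault.
Round 2: (3) [led_red AND overheat AND led_green -> bios_posted]; (7) [boot_ok AND safe_mode AND gpu_fault -> cable_seated]. Adds bios_posted, cable_seated.
Round 3: (6) [bios_posted -> log_uploaded]; (11) [cable_seated AND psu_ok -> replace_psu]. Adds log_uploaded, replace_psu.
Round 4: (1) [replace_psu AND update_required AND psu_ok -> ship_unit]. Adds ship_unit.
Round 5: (4) [ship_unit AND log_uploaded -> firmware_stale]. Adds firmware_stale.
Derived: gpu_fault (round 1), boot_ok (round 1), bios_posted (round 2). reseat_ram never appears in any round.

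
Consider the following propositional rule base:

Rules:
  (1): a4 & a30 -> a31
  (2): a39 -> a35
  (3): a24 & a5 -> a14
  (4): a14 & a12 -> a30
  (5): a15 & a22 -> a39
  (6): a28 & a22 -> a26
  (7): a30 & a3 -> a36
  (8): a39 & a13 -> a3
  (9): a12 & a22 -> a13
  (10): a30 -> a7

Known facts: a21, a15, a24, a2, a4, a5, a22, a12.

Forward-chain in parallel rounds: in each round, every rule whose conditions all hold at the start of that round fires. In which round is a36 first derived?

3

Round 1: (3) [a24 & a5 -> a14]; (5) [a15 & a22 -> a39]; (9) [a12 & a22 -> a13]. New: a14, a39, a13.
Round 2: (2) [a39 -> a35]; (4) [a14 & a12 -> a30]; (8) [a39 & a13 -> a3]. New: a35, a30, a3.
Round 3: (1) [a4 & a30 -> a31]; (7) [a30 & a3 -> a36]; (10) [a30 -> a7]. New: a31, a36, a7.
a36 first appears in round 3.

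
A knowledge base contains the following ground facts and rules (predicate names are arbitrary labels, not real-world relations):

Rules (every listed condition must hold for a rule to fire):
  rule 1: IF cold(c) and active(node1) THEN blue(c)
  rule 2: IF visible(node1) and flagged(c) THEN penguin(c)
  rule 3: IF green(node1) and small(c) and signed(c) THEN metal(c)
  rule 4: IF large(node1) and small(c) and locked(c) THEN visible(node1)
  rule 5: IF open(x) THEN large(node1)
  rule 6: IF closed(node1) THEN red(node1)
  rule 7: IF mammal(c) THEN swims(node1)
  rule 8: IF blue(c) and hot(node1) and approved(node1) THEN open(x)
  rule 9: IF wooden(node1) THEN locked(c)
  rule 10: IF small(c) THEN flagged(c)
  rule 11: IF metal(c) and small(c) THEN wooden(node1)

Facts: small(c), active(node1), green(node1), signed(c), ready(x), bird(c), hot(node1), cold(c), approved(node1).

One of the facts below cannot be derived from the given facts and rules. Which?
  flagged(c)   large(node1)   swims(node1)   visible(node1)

swims(node1)

[1] rule 1 [IF cold(c) and active(node1) THEN blue(c)]; rule 3 [IF green(node1) and small(c) and signed(c) THEN metal(c)]; rule 10 [IF small(c) THEN flagged(c)]. ⇒ new: blue(c), metal(c), flagged(c).
[2] rule 8 [IF blue(c) and hot(node1) and approved(node1) THEN open(x)]; rule 11 [IF metal(c) and small(c) THEN wooden(node1)]. ⇒ new: open(x), wooden(node1).
[3] rule 5 [IF open(x) THEN large(node1)]; rule 9 [IF wooden(node1) THEN locked(c)]. ⇒ new: large(node1), locked(c).
[4] rule 4 [IF large(node1) and small(c) and locked(c) THEN visible(node1)]. ⇒ new: visible(node1).
[5] rule 2 [IF visible(node1) and flagged(c) THEN penguin(c)]. ⇒ new: penguin(c).
Derived: flagged(c) (round 1), large(node1) (round 3), visible(node1) (round 4). swims(node1) never appears in any round.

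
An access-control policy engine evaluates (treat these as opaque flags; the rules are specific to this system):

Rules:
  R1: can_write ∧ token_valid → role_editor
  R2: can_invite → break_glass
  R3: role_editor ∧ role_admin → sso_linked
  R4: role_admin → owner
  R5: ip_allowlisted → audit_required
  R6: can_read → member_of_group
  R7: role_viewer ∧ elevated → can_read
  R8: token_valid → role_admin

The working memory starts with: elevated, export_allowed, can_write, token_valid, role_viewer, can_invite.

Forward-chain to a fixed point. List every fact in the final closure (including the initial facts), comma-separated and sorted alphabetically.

break_glass, can_invite, can_read, can_write, elevated, export_allowed, member_of_group, owner, role_admin, role_editor, role_viewer, sso_linked, token_valid

Round 1 fires R1, R2, R7, R8, giving role_editor, break_glass, can_read, role_admin.
Round 2 fires R3, R4, R6, giving sso_linked, owner, member_of_group.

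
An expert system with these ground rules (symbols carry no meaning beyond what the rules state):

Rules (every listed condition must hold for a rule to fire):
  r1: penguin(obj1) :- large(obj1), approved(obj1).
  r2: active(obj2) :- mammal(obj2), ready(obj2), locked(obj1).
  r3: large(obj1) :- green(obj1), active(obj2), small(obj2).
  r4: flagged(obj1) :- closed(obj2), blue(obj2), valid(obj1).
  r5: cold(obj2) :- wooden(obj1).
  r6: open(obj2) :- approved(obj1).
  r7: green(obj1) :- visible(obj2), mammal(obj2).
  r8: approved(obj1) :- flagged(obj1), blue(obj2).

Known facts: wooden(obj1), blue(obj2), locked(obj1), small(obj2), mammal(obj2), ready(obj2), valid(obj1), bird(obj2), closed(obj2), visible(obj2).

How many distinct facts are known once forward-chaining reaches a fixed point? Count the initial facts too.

Round 1: r2 [active(obj2) :- mammal(obj2), ready(obj2), locked(obj1).]; r4 [flagged(obj1) :- closed(obj2), blue(obj2), valid(obj1).]; r5 [cold(obj2) :- wooden(obj1).]; r7 [green(obj1) :- visible(obj2), mammal(obj2).]. Adds active(obj2), flagged(obj1), cold(obj2), green(obj1).
Round 2: r3 [large(obj1) :- green(obj1), active(obj2), small(obj2).]; r8 [approved(obj1) :- flagged(obj1), blue(obj2).]. Adds large(obj1), approved(obj1).
Round 3: r1 [penguin(obj1) :- large(obj1), approved(obj1).]; r6 [open(obj2) :- approved(obj1).]. Adds penguin(obj1), open(obj2).
Closure: {active(obj2), approved(obj1), bird(obj2), blue(obj2), closed(obj2), cold(obj2), flagged(obj1), green(obj1), large(obj1), locked(obj1), mammal(obj2), open(obj2), penguin(obj1), ready(obj2), small(obj2), valid(obj1), visible(obj2), wooden(obj1)} — 18 facts.

18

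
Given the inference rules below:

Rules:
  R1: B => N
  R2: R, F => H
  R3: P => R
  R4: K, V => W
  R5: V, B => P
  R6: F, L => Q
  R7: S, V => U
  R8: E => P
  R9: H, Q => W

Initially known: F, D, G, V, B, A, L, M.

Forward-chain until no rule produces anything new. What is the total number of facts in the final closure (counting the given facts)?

14

[1] R1 [B => N]; R5 [V, B => P]; R6 [F, L => Q]. ⇒ new: N, P, Q.
[2] R3 [P => R]. ⇒ new: R.
[3] R2 [R, F => H]. ⇒ new: H.
[4] R9 [H, Q => W]. ⇒ new: W.
Closure: {A, B, D, F, G, H, L, M, N, P, Q, R, V, W} — 14 facts.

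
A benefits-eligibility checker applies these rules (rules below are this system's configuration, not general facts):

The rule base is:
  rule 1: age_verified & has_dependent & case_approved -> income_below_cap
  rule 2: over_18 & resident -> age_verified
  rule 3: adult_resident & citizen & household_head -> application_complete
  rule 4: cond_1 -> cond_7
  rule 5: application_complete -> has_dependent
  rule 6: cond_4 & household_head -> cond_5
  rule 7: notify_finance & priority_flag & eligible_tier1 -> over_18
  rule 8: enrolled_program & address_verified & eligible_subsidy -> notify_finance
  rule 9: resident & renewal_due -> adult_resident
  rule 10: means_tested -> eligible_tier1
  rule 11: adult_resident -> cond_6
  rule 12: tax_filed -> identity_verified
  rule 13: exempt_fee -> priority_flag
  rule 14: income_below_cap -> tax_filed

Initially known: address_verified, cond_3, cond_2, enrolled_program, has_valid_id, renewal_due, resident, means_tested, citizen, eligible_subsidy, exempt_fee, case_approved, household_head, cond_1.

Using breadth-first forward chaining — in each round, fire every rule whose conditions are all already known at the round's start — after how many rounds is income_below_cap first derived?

Round 1: rule 4 [cond_1 -> cond_7]; rule 8 [enrolled_program & address_verified & eligible_subsidy -> notify_finance]; rule 9 [resident & renewal_due -> adult_resident]; rule 10 [means_tested -> eligible_tier1]; rule 13 [exempt_fee -> priority_flag]. New: cond_7, notify_finance, adult_resident, eligible_tier1, priority_flag.
Round 2: rule 3 [adult_resident & citizen & household_head -> application_complete]; rule 7 [notify_finance & priority_flag & eligible_tier1 -> over_18]; rule 11 [adult_resident -> cond_6]. New: application_complete, over_18, cond_6.
Round 3: rule 2 [over_18 & resident -> age_verified]; rule 5 [application_complete -> has_dependent]. New: age_verified, has_dependent.
Round 4: rule 1 [age_verified & has_dependent & case_approved -> income_below_cap]. New: income_below_cap.
income_below_cap first appears in round 4.

4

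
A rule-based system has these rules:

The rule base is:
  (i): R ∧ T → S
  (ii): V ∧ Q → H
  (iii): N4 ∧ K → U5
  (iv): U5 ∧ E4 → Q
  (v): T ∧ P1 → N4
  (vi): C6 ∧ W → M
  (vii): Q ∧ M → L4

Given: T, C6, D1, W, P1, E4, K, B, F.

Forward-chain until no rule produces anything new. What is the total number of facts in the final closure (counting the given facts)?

14

[1] (v) [T ∧ P1 → N4]; (vi) [C6 ∧ W → M]. ⇒ new: N4, M.
[2] (iii) [N4 ∧ K → U5]. ⇒ new: U5.
[3] (iv) [U5 ∧ E4 → Q]. ⇒ new: Q.
[4] (vii) [Q ∧ M → L4]. ⇒ new: L4.
Closure: {B, C6, D1, E4, F, K, L4, M, N4, P1, Q, T, U5, W} — 14 facts.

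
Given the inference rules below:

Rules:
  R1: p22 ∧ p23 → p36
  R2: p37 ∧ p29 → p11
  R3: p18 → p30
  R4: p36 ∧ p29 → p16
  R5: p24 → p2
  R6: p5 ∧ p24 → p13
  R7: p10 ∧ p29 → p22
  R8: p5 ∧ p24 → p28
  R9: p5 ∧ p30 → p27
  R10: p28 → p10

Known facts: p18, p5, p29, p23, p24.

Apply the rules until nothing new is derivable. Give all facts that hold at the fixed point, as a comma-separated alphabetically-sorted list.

p10, p13, p16, p18, p2, p22, p23, p24, p27, p28, p29, p30, p36, p5

[1] R3 [p18 → p30]; R5 [p24 → p2]; R6 [p5 ∧ p24 → p13]; R8 [p5 ∧ p24 → p28]. ⇒ new: p30, p2, p13, p28.
[2] R9 [p5 ∧ p30 → p27]; R10 [p28 → p10]. ⇒ new: p27, p10.
[3] R7 [p10 ∧ p29 → p22]. ⇒ new: p22.
[4] R1 [p22 ∧ p23 → p36]. ⇒ new: p36.
[5] R4 [p36 ∧ p29 → p16]. ⇒ new: p16.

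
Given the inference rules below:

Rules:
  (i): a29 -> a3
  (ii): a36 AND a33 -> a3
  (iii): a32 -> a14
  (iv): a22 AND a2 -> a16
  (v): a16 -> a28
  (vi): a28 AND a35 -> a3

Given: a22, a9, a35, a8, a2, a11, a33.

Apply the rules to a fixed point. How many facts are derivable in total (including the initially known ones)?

Round 1: (iv) [a22 AND a2 -> a16]. New: a16.
Round 2: (v) [a16 -> a28]. New: a28.
Round 3: (vi) [a28 AND a35 -> a3]. New: a3.
Closure: {a11, a16, a2, a22, a28, a3, a33, a35, a8, a9} — 10 facts.

10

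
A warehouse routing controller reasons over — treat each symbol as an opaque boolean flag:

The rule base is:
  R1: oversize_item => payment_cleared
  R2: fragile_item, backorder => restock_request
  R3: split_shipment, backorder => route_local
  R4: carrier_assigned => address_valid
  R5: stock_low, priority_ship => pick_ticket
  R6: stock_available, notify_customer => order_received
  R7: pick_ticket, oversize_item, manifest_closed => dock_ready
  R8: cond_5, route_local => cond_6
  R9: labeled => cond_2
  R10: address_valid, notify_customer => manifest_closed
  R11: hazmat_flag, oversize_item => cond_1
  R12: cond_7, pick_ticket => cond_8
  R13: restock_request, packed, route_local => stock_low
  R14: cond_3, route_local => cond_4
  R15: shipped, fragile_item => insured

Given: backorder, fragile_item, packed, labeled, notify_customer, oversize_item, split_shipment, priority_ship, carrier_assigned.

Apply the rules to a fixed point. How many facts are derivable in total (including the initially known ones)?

18

Round 1: R1 [oversize_item => payment_cleared]; R2 [fragile_item, backorder => restock_request]; R3 [split_shipment, backorder => route_local]; R4 [carrier_assigned => address_valid]; R9 [labeled => cond_2]. New: payment_cleared, restock_request, route_local, address_valid, cond_2.
Round 2: R10 [address_valid, notify_customer => manifest_closed]; R13 [restock_request, packed, route_local => stock_low]. New: manifest_closed, stock_low.
Round 3: R5 [stock_low, priority_ship => pick_ticket]. New: pick_ticket.
Round 4: R7 [pick_ticket, oversize_item, manifest_closed => dock_ready]. New: dock_ready.
Closure: {address_valid, backorder, carrier_assigned, cond_2, dock_ready, fragile_item, labeled, manifest_closed, notify_customer, oversize_item, packed, payment_cleared, pick_ticket, priority_ship, restock_request, route_local, split_shipment, stock_low} — 18 facts.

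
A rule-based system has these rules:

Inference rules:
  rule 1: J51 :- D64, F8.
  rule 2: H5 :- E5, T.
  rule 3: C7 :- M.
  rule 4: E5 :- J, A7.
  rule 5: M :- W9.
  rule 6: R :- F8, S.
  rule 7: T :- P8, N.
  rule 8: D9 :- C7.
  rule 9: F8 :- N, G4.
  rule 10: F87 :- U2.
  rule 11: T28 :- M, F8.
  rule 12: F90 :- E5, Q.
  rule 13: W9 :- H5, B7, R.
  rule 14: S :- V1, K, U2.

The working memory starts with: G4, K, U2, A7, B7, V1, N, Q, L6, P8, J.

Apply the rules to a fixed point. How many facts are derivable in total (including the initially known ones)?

24

Round 1 — rule 4, rule 7, rule 9, rule 10, rule 14, derive E5, T, F8, F87, S.
Round 2 — rule 2, rule 6, rule 12, derive H5, R, F90.
Round 3 — rule 13, derive W9.
Round 4 — rule 5, derive M.
Round 5 — rule 3, rule 11, derive C7, T28.
Round 6 — rule 8, derive D9.
Closure: {A7, B7, C7, D9, E5, F8, F87, F90, G4, H5, J, K, L6, M, N, P8, Q, R, S, T, T28, U2, V1, W9} — 24 facts.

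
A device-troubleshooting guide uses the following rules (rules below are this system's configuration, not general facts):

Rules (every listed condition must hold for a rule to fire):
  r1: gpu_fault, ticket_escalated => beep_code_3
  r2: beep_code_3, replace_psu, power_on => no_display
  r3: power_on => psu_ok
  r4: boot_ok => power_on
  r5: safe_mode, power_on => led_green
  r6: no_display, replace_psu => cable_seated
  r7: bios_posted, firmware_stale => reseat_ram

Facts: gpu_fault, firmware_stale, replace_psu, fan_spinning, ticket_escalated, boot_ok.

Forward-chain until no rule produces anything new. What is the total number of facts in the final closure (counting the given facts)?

Round 1: r1 [gpu_fault, ticket_escalated => beep_code_3]; r4 [boot_ok => power_on]. Adds beep_code_3, power_on.
Round 2: r2 [beep_code_3, replace_psu, power_on => no_display]; r3 [power_on => psu_ok]. Adds no_display, psu_ok.
Round 3: r6 [no_display, replace_psu => cable_seated]. Adds cable_seated.
Closure: {beep_code_3, boot_ok, cable_seated, fan_spinning, firmware_stale, gpu_fault, no_display, power_on, psu_ok, replace_psu, ticket_escalated} — 11 facts.

11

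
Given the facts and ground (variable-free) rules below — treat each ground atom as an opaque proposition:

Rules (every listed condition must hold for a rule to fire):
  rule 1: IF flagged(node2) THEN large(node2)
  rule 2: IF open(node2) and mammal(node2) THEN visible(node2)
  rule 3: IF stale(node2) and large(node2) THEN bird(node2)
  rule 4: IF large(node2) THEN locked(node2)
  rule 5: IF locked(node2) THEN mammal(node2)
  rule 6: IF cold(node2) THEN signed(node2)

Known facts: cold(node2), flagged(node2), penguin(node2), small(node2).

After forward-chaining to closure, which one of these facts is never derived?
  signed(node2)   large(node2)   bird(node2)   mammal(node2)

Round 1: rule 1 [IF flagged(node2) THEN large(node2)]; rule 6 [IF cold(node2) THEN signed(node2)]. New: large(node2), signed(node2).
Round 2: rule 4 [IF large(node2) THEN locked(node2)]. New: locked(node2).
Round 3: rule 5 [IF locked(node2) THEN mammal(node2)]. New: mammal(node2).
Derived: mammal(node2) (round 3), signed(node2) (round 1), large(node2) (round 1). bird(node2) never appears in any round.

bird(node2)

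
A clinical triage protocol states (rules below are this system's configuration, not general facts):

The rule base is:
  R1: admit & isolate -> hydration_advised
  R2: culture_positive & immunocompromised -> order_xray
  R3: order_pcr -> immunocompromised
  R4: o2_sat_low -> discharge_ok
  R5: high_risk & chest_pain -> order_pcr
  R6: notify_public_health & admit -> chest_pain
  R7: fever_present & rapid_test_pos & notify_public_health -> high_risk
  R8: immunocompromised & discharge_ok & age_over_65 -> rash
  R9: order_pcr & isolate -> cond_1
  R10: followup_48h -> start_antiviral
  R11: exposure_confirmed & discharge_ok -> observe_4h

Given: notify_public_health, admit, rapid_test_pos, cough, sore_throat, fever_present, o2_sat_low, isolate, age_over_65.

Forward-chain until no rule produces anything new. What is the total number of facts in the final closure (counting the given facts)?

17

Round 1: R1 [admit & isolate -> hydration_advised]; R4 [o2_sat_low -> discharge_ok]; R6 [notify_public_health & admit -> chest_pain]; R7 [fever_present & rapid_test_pos & notify_public_health -> high_risk]. New: hydration_advised, discharge_ok, chest_pain, high_risk.
Round 2: R5 [high_risk & chest_pain -> order_pcr]. New: order_pcr.
Round 3: R3 [order_pcr -> immunocompromised]; R9 [order_pcr & isolate -> cond_1]. New: immunocompromised, cond_1.
Round 4: R8 [immunocompromised & discharge_ok & age_over_65 -> rash]. New: rash.
Closure: {admit, age_over_65, chest_pain, cond_1, cough, discharge_ok, fever_present, high_risk, hydration_advised, immunocompromised, isolate, notify_public_health, o2_sat_low, order_pcr, rapid_test_pos, rash, sore_throat} — 17 facts.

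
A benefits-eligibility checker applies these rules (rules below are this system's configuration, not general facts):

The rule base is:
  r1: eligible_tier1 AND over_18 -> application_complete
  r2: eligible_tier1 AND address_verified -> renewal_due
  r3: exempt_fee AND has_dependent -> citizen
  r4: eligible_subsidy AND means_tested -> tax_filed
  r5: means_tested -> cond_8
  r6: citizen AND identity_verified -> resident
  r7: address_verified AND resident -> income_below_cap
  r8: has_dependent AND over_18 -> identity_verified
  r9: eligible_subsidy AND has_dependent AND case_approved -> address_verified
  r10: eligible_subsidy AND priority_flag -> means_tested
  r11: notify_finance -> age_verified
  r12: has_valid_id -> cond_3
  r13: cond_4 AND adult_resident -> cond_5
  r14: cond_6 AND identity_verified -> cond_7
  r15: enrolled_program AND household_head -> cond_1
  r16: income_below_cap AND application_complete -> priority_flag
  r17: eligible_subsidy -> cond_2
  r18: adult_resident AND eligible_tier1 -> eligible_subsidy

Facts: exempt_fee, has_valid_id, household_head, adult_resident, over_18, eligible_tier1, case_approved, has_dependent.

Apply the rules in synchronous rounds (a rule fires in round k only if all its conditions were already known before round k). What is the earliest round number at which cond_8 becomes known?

6

Round 1: r1 [eligible_tier1 AND over_18 -> application_complete]; r3 [exempt_fee AND has_dependent -> citizen]; r8 [has_dependent AND over_18 -> identity_verified]; r12 [has_valid_id -> cond_3]; r18 [adult_resident AND eligible_tier1 -> eligible_subsidy]. New: application_complete, citizen, identity_verified, cond_3, eligible_subsidy.
Round 2: r6 [citizen AND identity_verified -> resident]; r9 [eligible_subsidy AND has_dependent AND case_approved -> address_verified]; r17 [eligible_subsidy -> cond_2]. New: resident, address_verified, cond_2.
Round 3: r2 [eligible_tier1 AND address_verified -> renewal_due]; r7 [address_verified AND resident -> income_below_cap]. New: renewal_due, income_below_cap.
Round 4: r16 [income_below_cap AND application_complete -> priority_flag]. New: priority_flag.
Round 5: r10 [eligible_subsidy AND priority_flag -> means_tested]. New: means_tested.
Round 6: r4 [eligible_subsidy AND means_tested -> tax_filed]; r5 [means_tested -> cond_8]. New: tax_filed, cond_8.
cond_8 first appears in round 6.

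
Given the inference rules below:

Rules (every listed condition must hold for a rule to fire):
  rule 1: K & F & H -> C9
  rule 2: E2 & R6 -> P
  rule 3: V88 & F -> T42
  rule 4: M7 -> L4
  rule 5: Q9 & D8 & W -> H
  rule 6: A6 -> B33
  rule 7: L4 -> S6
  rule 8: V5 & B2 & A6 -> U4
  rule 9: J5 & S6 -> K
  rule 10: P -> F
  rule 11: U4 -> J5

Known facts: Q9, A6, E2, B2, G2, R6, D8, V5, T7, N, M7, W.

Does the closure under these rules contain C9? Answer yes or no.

Round 1: rule 2 [E2 & R6 -> P]; rule 4 [M7 -> L4]; rule 5 [Q9 & D8 & W -> H]; rule 6 [A6 -> B33]; rule 8 [V5 & B2 & A6 -> U4]. New: P, L4, H, B33, U4.
Round 2: rule 7 [L4 -> S6]; rule 10 [P -> F]; rule 11 [U4 -> J5]. New: S6, F, J5.
Round 3: rule 9 [J5 & S6 -> K]. New: K.
Round 4: rule 1 [K & F & H -> C9]. New: C9.
C9 appears in round 4, so it is derivable.

yes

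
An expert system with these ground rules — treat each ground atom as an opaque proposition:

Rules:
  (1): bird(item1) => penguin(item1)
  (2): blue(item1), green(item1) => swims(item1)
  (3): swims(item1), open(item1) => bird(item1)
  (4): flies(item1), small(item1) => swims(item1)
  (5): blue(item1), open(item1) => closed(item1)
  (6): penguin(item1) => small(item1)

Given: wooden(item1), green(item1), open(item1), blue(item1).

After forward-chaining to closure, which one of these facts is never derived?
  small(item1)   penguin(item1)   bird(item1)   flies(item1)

Round 1: (2) [blue(item1), green(item1) => swims(item1)]; (5) [blue(item1), open(item1) => closed(item1)]. New: swims(item1), closed(item1).
Round 2: (3) [swims(item1), open(item1) => bird(item1)]. New: bird(item1).
Round 3: (1) [bird(item1) => penguin(item1)]. New: penguin(item1).
Round 4: (6) [penguin(item1) => small(item1)]. New: small(item1).
Derived: penguin(item1) (round 3), bird(item1) (round 2), small(item1) (round 4). flies(item1) never appears in any round.

flies(item1)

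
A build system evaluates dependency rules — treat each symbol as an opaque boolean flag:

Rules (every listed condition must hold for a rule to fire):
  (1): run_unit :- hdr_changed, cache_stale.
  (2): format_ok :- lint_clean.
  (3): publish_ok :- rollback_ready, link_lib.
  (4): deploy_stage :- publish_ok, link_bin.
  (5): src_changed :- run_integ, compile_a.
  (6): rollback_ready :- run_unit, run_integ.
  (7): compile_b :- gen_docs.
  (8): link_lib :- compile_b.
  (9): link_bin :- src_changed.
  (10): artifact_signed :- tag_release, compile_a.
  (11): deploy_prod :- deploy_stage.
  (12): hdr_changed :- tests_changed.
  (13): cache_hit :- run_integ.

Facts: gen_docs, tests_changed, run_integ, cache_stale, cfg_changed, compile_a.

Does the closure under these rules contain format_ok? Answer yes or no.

no

Round 1: (5) [src_changed :- run_integ, compile_a.]; (7) [compile_b :- gen_docs.]; (12) [hdr_changed :- tests_changed.]; (13) [cache_hit :- run_integ.]. Adds src_changed, compile_b, hdr_changed, cache_hit.
Round 2: (1) [run_unit :- hdr_changed, cache_stale.]; (8) [link_lib :- compile_b.]; (9) [link_bin :- src_changed.]. Adds run_unit, link_lib, link_bin.
Round 3: (6) [rollback_ready :- run_unit, run_integ.]. Adds rollback_ready.
Round 4: (3) [publish_ok :- rollback_ready, link_lib.]. Adds publish_ok.
Round 5: (4) [deploy_stage :- publish_ok, link_bin.]. Adds deploy_stage.
Round 6: (11) [deploy_prod :- deploy_stage.]. Adds deploy_prod.
Fixed point reached. format_ok is concluded only by (2); (2) needs lint_clean (never derived).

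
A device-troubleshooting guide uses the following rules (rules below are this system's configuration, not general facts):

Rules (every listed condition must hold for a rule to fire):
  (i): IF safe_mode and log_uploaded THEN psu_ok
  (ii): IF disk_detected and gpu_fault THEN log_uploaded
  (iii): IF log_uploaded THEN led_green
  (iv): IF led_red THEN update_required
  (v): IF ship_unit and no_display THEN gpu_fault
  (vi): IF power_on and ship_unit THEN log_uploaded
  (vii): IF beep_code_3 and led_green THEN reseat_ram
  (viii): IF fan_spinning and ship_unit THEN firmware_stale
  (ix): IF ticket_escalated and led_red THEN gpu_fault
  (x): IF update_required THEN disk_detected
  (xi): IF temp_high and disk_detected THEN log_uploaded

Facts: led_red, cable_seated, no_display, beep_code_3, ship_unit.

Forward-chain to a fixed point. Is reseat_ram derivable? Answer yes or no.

Round 1 fires (iv), (v), giving update_required, gpu_fault.
Round 2 fires (x), giving disk_detected.
Round 3 fires (ii), giving log_uploaded.
Round 4 fires (iii), giving led_green.
Round 5 fires (vii), giving reseat_ram.
reseat_ram appears in round 5, so it is derivable.

yes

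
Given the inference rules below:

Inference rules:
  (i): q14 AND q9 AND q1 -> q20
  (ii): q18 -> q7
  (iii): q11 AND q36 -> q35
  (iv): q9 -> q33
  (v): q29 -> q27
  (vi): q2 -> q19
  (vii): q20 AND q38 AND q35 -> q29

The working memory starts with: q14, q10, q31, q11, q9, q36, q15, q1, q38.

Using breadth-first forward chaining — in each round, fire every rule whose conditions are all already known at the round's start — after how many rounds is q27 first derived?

[1] (i) [q14 AND q9 AND q1 -> q20]; (iii) [q11 AND q36 -> q35]; (iv) [q9 -> q33]. ⇒ new: q20, q35, q33.
[2] (vii) [q20 AND q38 AND q35 -> q29]. ⇒ new: q29.
[3] (v) [q29 -> q27]. ⇒ new: q27.
q27 first appears in round 3.

3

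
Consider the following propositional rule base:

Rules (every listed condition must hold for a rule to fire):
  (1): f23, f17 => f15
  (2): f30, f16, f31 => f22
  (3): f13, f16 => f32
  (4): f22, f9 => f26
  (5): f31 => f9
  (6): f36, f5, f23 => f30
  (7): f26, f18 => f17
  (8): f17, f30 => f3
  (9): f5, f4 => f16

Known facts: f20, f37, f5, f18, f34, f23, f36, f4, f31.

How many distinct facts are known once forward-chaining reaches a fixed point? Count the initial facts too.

Round 1: (5) [f31 => f9]; (6) [f36, f5, f23 => f30]; (9) [f5, f4 => f16]. Adds f9, f30, f16.
Round 2: (2) [f30, f16, f31 => f22]. Adds f22.
Round 3: (4) [f22, f9 => f26]. Adds f26.
Round 4: (7) [f26, f18 => f17]. Adds f17.
Round 5: (1) [f23, f17 => f15]; (8) [f17, f30 => f3]. Adds f15, f3.
Closure: {f15, f16, f17, f18, f20, f22, f23, f26, f3, f30, f31, f34, f36, f37, f4, f5, f9} — 17 facts.

17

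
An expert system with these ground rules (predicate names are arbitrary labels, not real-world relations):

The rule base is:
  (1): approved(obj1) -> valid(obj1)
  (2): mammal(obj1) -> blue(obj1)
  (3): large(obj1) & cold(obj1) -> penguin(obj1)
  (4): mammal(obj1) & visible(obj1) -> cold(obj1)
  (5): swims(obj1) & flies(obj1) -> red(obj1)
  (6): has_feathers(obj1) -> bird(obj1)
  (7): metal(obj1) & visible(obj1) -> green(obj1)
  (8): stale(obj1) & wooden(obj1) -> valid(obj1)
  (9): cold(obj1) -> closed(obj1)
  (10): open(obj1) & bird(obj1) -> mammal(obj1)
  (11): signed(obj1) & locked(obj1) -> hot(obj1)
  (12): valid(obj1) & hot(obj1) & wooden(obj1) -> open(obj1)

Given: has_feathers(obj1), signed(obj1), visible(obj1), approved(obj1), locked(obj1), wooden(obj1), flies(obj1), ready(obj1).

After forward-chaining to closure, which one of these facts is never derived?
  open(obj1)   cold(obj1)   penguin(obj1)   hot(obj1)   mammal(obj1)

[1] (1) [approved(obj1) -> valid(obj1)]; (6) [has_feathers(obj1) -> bird(obj1)]; (11) [signed(obj1) & locked(obj1) -> hot(obj1)]. ⇒ new: valid(obj1), bird(obj1), hot(obj1).
[2] (12) [valid(obj1) & hot(obj1) & wooden(obj1) -> open(obj1)]. ⇒ new: open(obj1).
[3] (10) [open(obj1) & bird(obj1) -> mammal(obj1)]. ⇒ new: mammal(obj1).
[4] (2) [mammal(obj1) -> blue(obj1)]; (4) [mammal(obj1) & visible(obj1) -> cold(obj1)]. ⇒ new: blue(obj1), cold(obj1).
[5] (9) [cold(obj1) -> closed(obj1)]. ⇒ new: closed(obj1).
Derived: mammal(obj1) (round 3), open(obj1) (round 2), cold(obj1) (round 4), hot(obj1) (round 1). penguin(obj1) never appears in any round.

penguin(obj1)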